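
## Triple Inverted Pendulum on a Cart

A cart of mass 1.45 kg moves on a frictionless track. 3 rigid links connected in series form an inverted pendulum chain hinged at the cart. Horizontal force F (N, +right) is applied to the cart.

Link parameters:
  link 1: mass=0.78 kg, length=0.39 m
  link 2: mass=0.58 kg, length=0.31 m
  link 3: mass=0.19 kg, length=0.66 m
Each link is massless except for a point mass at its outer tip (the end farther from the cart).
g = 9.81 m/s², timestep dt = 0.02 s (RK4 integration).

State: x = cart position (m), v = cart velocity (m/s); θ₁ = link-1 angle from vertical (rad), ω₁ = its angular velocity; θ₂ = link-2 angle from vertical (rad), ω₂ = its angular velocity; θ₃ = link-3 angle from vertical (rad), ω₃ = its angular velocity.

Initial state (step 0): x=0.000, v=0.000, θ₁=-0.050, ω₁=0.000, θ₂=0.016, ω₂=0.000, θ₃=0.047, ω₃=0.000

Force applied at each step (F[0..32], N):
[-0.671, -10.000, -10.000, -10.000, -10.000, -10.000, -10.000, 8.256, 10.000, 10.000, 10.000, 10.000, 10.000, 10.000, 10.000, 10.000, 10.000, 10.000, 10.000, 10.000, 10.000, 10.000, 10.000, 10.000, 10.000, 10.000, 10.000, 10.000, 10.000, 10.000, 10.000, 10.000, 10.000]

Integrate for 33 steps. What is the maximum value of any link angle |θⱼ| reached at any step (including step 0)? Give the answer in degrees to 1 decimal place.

apply F[0]=-0.671 → step 1: x=0.000, v=0.001, θ₁=-0.051, ω₁=-0.061, θ₂=0.017, ω₂=0.077, θ₃=0.047, ω₃=0.012
apply F[1]=-10.000 → step 2: x=-0.001, v=-0.126, θ₁=-0.049, ω₁=0.205, θ₂=0.019, ω₂=0.158, θ₃=0.047, ω₃=0.024
apply F[2]=-10.000 → step 3: x=-0.005, v=-0.254, θ₁=-0.042, ω₁=0.475, θ₂=0.023, ω₂=0.239, θ₃=0.048, ω₃=0.035
apply F[3]=-10.000 → step 4: x=-0.011, v=-0.384, θ₁=-0.030, ω₁=0.760, θ₂=0.029, ω₂=0.313, θ₃=0.049, ω₃=0.044
apply F[4]=-10.000 → step 5: x=-0.020, v=-0.518, θ₁=-0.012, ω₁=1.065, θ₂=0.036, ω₂=0.375, θ₃=0.050, ω₃=0.050
apply F[5]=-10.000 → step 6: x=-0.032, v=-0.656, θ₁=0.013, ω₁=1.400, θ₂=0.043, ω₂=0.419, θ₃=0.051, ω₃=0.054
apply F[6]=-10.000 → step 7: x=-0.047, v=-0.799, θ₁=0.044, ω₁=1.772, θ₂=0.052, ω₂=0.441, θ₃=0.052, ω₃=0.056
apply F[7]=+8.256 → step 8: x=-0.062, v=-0.697, θ₁=0.077, ω₁=1.544, θ₂=0.061, ω₂=0.436, θ₃=0.053, ω₃=0.054
apply F[8]=+10.000 → step 9: x=-0.074, v=-0.577, θ₁=0.106, ω₁=1.299, θ₂=0.069, ω₂=0.405, θ₃=0.054, ω₃=0.050
apply F[9]=+10.000 → step 10: x=-0.085, v=-0.464, θ₁=0.130, ω₁=1.092, θ₂=0.077, ω₂=0.353, θ₃=0.055, ω₃=0.042
apply F[10]=+10.000 → step 11: x=-0.093, v=-0.356, θ₁=0.150, ω₁=0.918, θ₂=0.083, ω₂=0.281, θ₃=0.056, ω₃=0.032
apply F[11]=+10.000 → step 12: x=-0.099, v=-0.252, θ₁=0.167, ω₁=0.772, θ₂=0.088, ω₂=0.193, θ₃=0.056, ω₃=0.020
apply F[12]=+10.000 → step 13: x=-0.103, v=-0.152, θ₁=0.181, ω₁=0.650, θ₂=0.091, ω₂=0.090, θ₃=0.057, ω₃=0.006
apply F[13]=+10.000 → step 14: x=-0.105, v=-0.055, θ₁=0.193, ω₁=0.549, θ₂=0.092, ω₂=-0.028, θ₃=0.057, ω₃=-0.008
apply F[14]=+10.000 → step 15: x=-0.105, v=0.039, θ₁=0.203, ω₁=0.466, θ₂=0.090, ω₂=-0.162, θ₃=0.056, ω₃=-0.022
apply F[15]=+10.000 → step 16: x=-0.104, v=0.132, θ₁=0.212, ω₁=0.399, θ₂=0.085, ω₂=-0.313, θ₃=0.056, ω₃=-0.035
apply F[16]=+10.000 → step 17: x=-0.100, v=0.222, θ₁=0.219, ω₁=0.348, θ₂=0.077, ω₂=-0.484, θ₃=0.055, ω₃=-0.046
apply F[17]=+10.000 → step 18: x=-0.095, v=0.312, θ₁=0.226, ω₁=0.311, θ₂=0.066, ω₂=-0.677, θ₃=0.054, ω₃=-0.053
apply F[18]=+10.000 → step 19: x=-0.088, v=0.401, θ₁=0.231, ω₁=0.288, θ₂=0.050, ω₂=-0.897, θ₃=0.053, ω₃=-0.055
apply F[19]=+10.000 → step 20: x=-0.079, v=0.489, θ₁=0.237, ω₁=0.279, θ₂=0.030, ω₂=-1.147, θ₃=0.052, ω₃=-0.050
apply F[20]=+10.000 → step 21: x=-0.068, v=0.577, θ₁=0.243, ω₁=0.283, θ₂=0.004, ω₂=-1.431, θ₃=0.051, ω₃=-0.037
apply F[21]=+10.000 → step 22: x=-0.056, v=0.666, θ₁=0.249, ω₁=0.300, θ₂=-0.028, ω₂=-1.755, θ₃=0.050, ω₃=-0.015
apply F[22]=+10.000 → step 23: x=-0.041, v=0.754, θ₁=0.255, ω₁=0.327, θ₂=-0.067, ω₂=-2.118, θ₃=0.050, ω₃=0.017
apply F[23]=+10.000 → step 24: x=-0.025, v=0.844, θ₁=0.262, ω₁=0.359, θ₂=-0.113, ω₂=-2.523, θ₃=0.051, ω₃=0.058
apply F[24]=+10.000 → step 25: x=-0.008, v=0.936, θ₁=0.269, ω₁=0.391, θ₂=-0.168, ω₂=-2.964, θ₃=0.053, ω₃=0.106
apply F[25]=+10.000 → step 26: x=0.012, v=1.030, θ₁=0.277, ω₁=0.413, θ₂=-0.232, ω₂=-3.435, θ₃=0.055, ω₃=0.158
apply F[26]=+10.000 → step 27: x=0.034, v=1.126, θ₁=0.286, ω₁=0.414, θ₂=-0.305, ω₂=-3.926, θ₃=0.059, ω₃=0.206
apply F[27]=+10.000 → step 28: x=0.057, v=1.226, θ₁=0.294, ω₁=0.383, θ₂=-0.389, ω₂=-4.426, θ₃=0.063, ω₃=0.243
apply F[28]=+10.000 → step 29: x=0.083, v=1.328, θ₁=0.301, ω₁=0.309, θ₂=-0.482, ω₂=-4.925, θ₃=0.069, ω₃=0.258
apply F[29]=+10.000 → step 30: x=0.110, v=1.432, θ₁=0.306, ω₁=0.181, θ₂=-0.586, ω₂=-5.421, θ₃=0.074, ω₃=0.244
apply F[30]=+10.000 → step 31: x=0.140, v=1.538, θ₁=0.307, ω₁=-0.009, θ₂=-0.699, ω₂=-5.914, θ₃=0.078, ω₃=0.191
apply F[31]=+10.000 → step 32: x=0.172, v=1.645, θ₁=0.305, ω₁=-0.268, θ₂=-0.822, ω₂=-6.409, θ₃=0.081, ω₃=0.091
apply F[32]=+10.000 → step 33: x=0.206, v=1.754, θ₁=0.296, ω₁=-0.604, θ₂=-0.956, ω₂=-6.913, θ₃=0.081, ω₃=-0.065
Max |angle| over trajectory = 0.956 rad = 54.8°.

Answer: 54.8°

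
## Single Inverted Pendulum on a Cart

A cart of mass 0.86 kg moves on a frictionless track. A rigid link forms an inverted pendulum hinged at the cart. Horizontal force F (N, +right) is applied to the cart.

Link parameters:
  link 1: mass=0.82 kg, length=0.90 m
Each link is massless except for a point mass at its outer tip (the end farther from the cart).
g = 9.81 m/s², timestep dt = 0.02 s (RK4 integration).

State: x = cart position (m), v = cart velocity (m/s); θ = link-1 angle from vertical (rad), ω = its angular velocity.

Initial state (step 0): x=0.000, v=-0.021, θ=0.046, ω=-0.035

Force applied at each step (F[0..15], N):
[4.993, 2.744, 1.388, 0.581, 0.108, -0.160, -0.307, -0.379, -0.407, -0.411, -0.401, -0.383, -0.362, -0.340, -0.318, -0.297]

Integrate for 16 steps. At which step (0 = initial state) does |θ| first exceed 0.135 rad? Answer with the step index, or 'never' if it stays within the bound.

Answer: never

Derivation:
apply F[0]=+4.993 → step 1: x=0.001, v=0.086, θ=0.044, ω=-0.144
apply F[1]=+2.744 → step 2: x=0.003, v=0.142, θ=0.041, ω=-0.197
apply F[2]=+1.388 → step 3: x=0.006, v=0.167, θ=0.037, ω=-0.216
apply F[3]=+0.581 → step 4: x=0.009, v=0.174, θ=0.032, ω=-0.217
apply F[4]=+0.108 → step 5: x=0.013, v=0.171, θ=0.028, ω=-0.207
apply F[5]=-0.160 → step 6: x=0.016, v=0.163, θ=0.024, ω=-0.191
apply F[6]=-0.307 → step 7: x=0.019, v=0.151, θ=0.020, ω=-0.174
apply F[7]=-0.379 → step 8: x=0.022, v=0.139, θ=0.017, ω=-0.156
apply F[8]=-0.407 → step 9: x=0.025, v=0.127, θ=0.014, ω=-0.139
apply F[9]=-0.411 → step 10: x=0.027, v=0.115, θ=0.012, ω=-0.123
apply F[10]=-0.401 → step 11: x=0.030, v=0.103, θ=0.009, ω=-0.108
apply F[11]=-0.383 → step 12: x=0.031, v=0.093, θ=0.007, ω=-0.095
apply F[12]=-0.362 → step 13: x=0.033, v=0.083, θ=0.005, ω=-0.083
apply F[13]=-0.340 → step 14: x=0.035, v=0.075, θ=0.004, ω=-0.072
apply F[14]=-0.318 → step 15: x=0.036, v=0.067, θ=0.003, ω=-0.062
apply F[15]=-0.297 → step 16: x=0.038, v=0.059, θ=0.001, ω=-0.054
max |θ| = 0.046 ≤ 0.135 over all 17 states.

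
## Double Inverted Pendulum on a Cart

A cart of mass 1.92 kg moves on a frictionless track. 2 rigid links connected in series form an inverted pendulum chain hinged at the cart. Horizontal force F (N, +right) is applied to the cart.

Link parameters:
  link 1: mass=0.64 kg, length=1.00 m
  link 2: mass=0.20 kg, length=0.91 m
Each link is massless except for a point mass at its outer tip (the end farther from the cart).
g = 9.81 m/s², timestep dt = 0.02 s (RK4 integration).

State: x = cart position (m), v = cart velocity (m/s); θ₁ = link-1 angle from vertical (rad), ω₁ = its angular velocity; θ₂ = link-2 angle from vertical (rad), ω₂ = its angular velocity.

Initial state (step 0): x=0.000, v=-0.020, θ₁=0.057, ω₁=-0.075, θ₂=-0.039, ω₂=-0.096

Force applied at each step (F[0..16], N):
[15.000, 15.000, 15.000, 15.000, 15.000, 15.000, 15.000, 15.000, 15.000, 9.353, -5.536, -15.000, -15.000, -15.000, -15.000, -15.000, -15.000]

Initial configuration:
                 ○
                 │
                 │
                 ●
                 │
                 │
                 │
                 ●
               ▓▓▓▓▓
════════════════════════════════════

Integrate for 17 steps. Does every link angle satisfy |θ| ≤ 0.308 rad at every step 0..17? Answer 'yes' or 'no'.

apply F[0]=+15.000 → step 1: x=0.001, v=0.131, θ₁=0.054, ω₁=-0.209, θ₂=-0.041, ω₂=-0.124
apply F[1]=+15.000 → step 2: x=0.005, v=0.283, θ₁=0.049, ω₁=-0.345, θ₂=-0.044, ω₂=-0.151
apply F[2]=+15.000 → step 3: x=0.012, v=0.435, θ₁=0.040, ω₁=-0.482, θ₂=-0.047, ω₂=-0.177
apply F[3]=+15.000 → step 4: x=0.023, v=0.589, θ₁=0.029, ω₁=-0.624, θ₂=-0.051, ω₂=-0.201
apply F[4]=+15.000 → step 5: x=0.036, v=0.743, θ₁=0.015, ω₁=-0.769, θ₂=-0.055, ω₂=-0.222
apply F[5]=+15.000 → step 6: x=0.052, v=0.899, θ₁=-0.001, ω₁=-0.920, θ₂=-0.060, ω₂=-0.239
apply F[6]=+15.000 → step 7: x=0.072, v=1.056, θ₁=-0.021, ω₁=-1.076, θ₂=-0.065, ω₂=-0.251
apply F[7]=+15.000 → step 8: x=0.095, v=1.214, θ₁=-0.045, ω₁=-1.239, θ₂=-0.070, ω₂=-0.260
apply F[8]=+15.000 → step 9: x=0.121, v=1.374, θ₁=-0.071, ω₁=-1.410, θ₂=-0.075, ω₂=-0.263
apply F[9]=+9.353 → step 10: x=0.149, v=1.477, θ₁=-0.100, ω₁=-1.529, θ₂=-0.080, ω₂=-0.261
apply F[10]=-5.536 → step 11: x=0.178, v=1.427, θ₁=-0.131, ω₁=-1.504, θ₂=-0.086, ω₂=-0.254
apply F[11]=-15.000 → step 12: x=0.205, v=1.282, θ₁=-0.160, ω₁=-1.392, θ₂=-0.090, ω₂=-0.240
apply F[12]=-15.000 → step 13: x=0.229, v=1.139, θ₁=-0.186, ω₁=-1.289, θ₂=-0.095, ω₂=-0.219
apply F[13]=-15.000 → step 14: x=0.251, v=0.999, θ₁=-0.211, ω₁=-1.197, θ₂=-0.099, ω₂=-0.191
apply F[14]=-15.000 → step 15: x=0.269, v=0.862, θ₁=-0.234, ω₁=-1.114, θ₂=-0.103, ω₂=-0.157
apply F[15]=-15.000 → step 16: x=0.285, v=0.727, θ₁=-0.256, ω₁=-1.039, θ₂=-0.105, ω₂=-0.117
apply F[16]=-15.000 → step 17: x=0.298, v=0.594, θ₁=-0.276, ω₁=-0.972, θ₂=-0.107, ω₂=-0.070
Max |angle| over trajectory = 0.276 rad; bound = 0.308 → within bound.

Answer: yes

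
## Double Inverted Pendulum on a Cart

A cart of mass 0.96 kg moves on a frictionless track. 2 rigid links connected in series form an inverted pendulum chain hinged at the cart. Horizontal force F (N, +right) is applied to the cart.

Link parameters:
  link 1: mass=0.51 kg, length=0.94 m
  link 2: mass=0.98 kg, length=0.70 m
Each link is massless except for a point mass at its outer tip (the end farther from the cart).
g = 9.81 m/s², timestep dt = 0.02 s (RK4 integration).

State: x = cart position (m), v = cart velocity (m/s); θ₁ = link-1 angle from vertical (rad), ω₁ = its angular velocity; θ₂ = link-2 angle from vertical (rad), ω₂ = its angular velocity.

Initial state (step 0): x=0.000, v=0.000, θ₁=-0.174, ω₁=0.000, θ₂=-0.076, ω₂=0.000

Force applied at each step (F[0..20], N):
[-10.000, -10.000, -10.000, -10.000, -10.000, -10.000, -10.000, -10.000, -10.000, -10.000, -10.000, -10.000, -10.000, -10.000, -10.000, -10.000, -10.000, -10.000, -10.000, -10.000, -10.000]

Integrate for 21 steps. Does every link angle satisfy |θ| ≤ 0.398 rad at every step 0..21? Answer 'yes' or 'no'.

Answer: yes

Derivation:
apply F[0]=-10.000 → step 1: x=-0.002, v=-0.151, θ₁=-0.173, ω₁=0.079, θ₂=-0.075, ω₂=0.088
apply F[1]=-10.000 → step 2: x=-0.006, v=-0.302, θ₁=-0.171, ω₁=0.159, θ₂=-0.072, ω₂=0.176
apply F[2]=-10.000 → step 3: x=-0.014, v=-0.454, θ₁=-0.167, ω₁=0.241, θ₂=-0.068, ω₂=0.264
apply F[3]=-10.000 → step 4: x=-0.024, v=-0.609, θ₁=-0.161, ω₁=0.326, θ₂=-0.062, ω₂=0.351
apply F[4]=-10.000 → step 5: x=-0.038, v=-0.766, θ₁=-0.154, ω₁=0.416, θ₂=-0.054, ω₂=0.439
apply F[5]=-10.000 → step 6: x=-0.055, v=-0.926, θ₁=-0.145, ω₁=0.512, θ₂=-0.044, ω₂=0.525
apply F[6]=-10.000 → step 7: x=-0.075, v=-1.091, θ₁=-0.133, ω₁=0.615, θ₂=-0.033, ω₂=0.610
apply F[7]=-10.000 → step 8: x=-0.099, v=-1.260, θ₁=-0.120, ω₁=0.727, θ₂=-0.020, ω₂=0.694
apply F[8]=-10.000 → step 9: x=-0.125, v=-1.434, θ₁=-0.104, ω₁=0.849, θ₂=-0.005, ω₂=0.774
apply F[9]=-10.000 → step 10: x=-0.156, v=-1.615, θ₁=-0.086, ω₁=0.984, θ₂=0.011, ω₂=0.850
apply F[10]=-10.000 → step 11: x=-0.190, v=-1.802, θ₁=-0.065, ω₁=1.134, θ₂=0.029, ω₂=0.921
apply F[11]=-10.000 → step 12: x=-0.228, v=-1.997, θ₁=-0.040, ω₁=1.299, θ₂=0.048, ω₂=0.984
apply F[12]=-10.000 → step 13: x=-0.270, v=-2.199, θ₁=-0.013, ω₁=1.483, θ₂=0.068, ω₂=1.039
apply F[13]=-10.000 → step 14: x=-0.316, v=-2.408, θ₁=0.019, ω₁=1.685, θ₂=0.089, ω₂=1.082
apply F[14]=-10.000 → step 15: x=-0.366, v=-2.623, θ₁=0.055, ω₁=1.907, θ₂=0.111, ω₂=1.112
apply F[15]=-10.000 → step 16: x=-0.421, v=-2.841, θ₁=0.095, ω₁=2.146, θ₂=0.134, ω₂=1.130
apply F[16]=-10.000 → step 17: x=-0.480, v=-3.060, θ₁=0.141, ω₁=2.399, θ₂=0.156, ω₂=1.137
apply F[17]=-10.000 → step 18: x=-0.543, v=-3.275, θ₁=0.192, ω₁=2.659, θ₂=0.179, ω₂=1.138
apply F[18]=-10.000 → step 19: x=-0.611, v=-3.479, θ₁=0.247, ω₁=2.915, θ₂=0.202, ω₂=1.140
apply F[19]=-10.000 → step 20: x=-0.682, v=-3.667, θ₁=0.308, ω₁=3.157, θ₂=0.225, ω₂=1.153
apply F[20]=-10.000 → step 21: x=-0.758, v=-3.833, θ₁=0.373, ω₁=3.374, θ₂=0.248, ω₂=1.189
Max |angle| over trajectory = 0.373 rad; bound = 0.398 → within bound.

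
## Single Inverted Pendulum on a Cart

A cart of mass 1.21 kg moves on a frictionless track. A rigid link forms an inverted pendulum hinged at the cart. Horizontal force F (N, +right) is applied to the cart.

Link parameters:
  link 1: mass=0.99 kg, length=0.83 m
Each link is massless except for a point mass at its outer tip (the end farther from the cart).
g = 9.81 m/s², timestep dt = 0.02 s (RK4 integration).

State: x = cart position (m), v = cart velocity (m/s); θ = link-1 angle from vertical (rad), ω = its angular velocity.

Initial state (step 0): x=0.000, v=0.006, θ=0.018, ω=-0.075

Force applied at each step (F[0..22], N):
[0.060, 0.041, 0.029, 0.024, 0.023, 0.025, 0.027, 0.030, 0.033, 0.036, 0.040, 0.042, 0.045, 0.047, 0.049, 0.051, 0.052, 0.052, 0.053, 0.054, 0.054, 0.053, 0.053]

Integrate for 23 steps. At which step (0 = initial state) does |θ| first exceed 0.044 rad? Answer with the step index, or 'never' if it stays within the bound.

Answer: never

Derivation:
apply F[0]=+0.060 → step 1: x=0.000, v=0.004, θ=0.017, ω=-0.069
apply F[1]=+0.041 → step 2: x=0.000, v=0.002, θ=0.015, ω=-0.063
apply F[2]=+0.029 → step 3: x=0.000, v=0.000, θ=0.014, ω=-0.057
apply F[3]=+0.024 → step 4: x=0.000, v=-0.001, θ=0.013, ω=-0.052
apply F[4]=+0.023 → step 5: x=0.000, v=-0.003, θ=0.012, ω=-0.047
apply F[5]=+0.025 → step 6: x=0.000, v=-0.004, θ=0.011, ω=-0.042
apply F[6]=+0.027 → step 7: x=-0.000, v=-0.006, θ=0.010, ω=-0.038
apply F[7]=+0.030 → step 8: x=-0.000, v=-0.007, θ=0.010, ω=-0.035
apply F[8]=+0.033 → step 9: x=-0.000, v=-0.008, θ=0.009, ω=-0.031
apply F[9]=+0.036 → step 10: x=-0.000, v=-0.008, θ=0.008, ω=-0.028
apply F[10]=+0.040 → step 11: x=-0.001, v=-0.009, θ=0.008, ω=-0.026
apply F[11]=+0.042 → step 12: x=-0.001, v=-0.010, θ=0.007, ω=-0.023
apply F[12]=+0.045 → step 13: x=-0.001, v=-0.010, θ=0.007, ω=-0.021
apply F[13]=+0.047 → step 14: x=-0.001, v=-0.010, θ=0.006, ω=-0.019
apply F[14]=+0.049 → step 15: x=-0.001, v=-0.010, θ=0.006, ω=-0.018
apply F[15]=+0.051 → step 16: x=-0.002, v=-0.011, θ=0.006, ω=-0.016
apply F[16]=+0.052 → step 17: x=-0.002, v=-0.011, θ=0.005, ω=-0.015
apply F[17]=+0.052 → step 18: x=-0.002, v=-0.011, θ=0.005, ω=-0.014
apply F[18]=+0.053 → step 19: x=-0.002, v=-0.010, θ=0.005, ω=-0.012
apply F[19]=+0.054 → step 20: x=-0.002, v=-0.010, θ=0.005, ω=-0.011
apply F[20]=+0.054 → step 21: x=-0.003, v=-0.010, θ=0.004, ω=-0.011
apply F[21]=+0.053 → step 22: x=-0.003, v=-0.010, θ=0.004, ω=-0.010
apply F[22]=+0.053 → step 23: x=-0.003, v=-0.010, θ=0.004, ω=-0.009
max |θ| = 0.018 ≤ 0.044 over all 24 states.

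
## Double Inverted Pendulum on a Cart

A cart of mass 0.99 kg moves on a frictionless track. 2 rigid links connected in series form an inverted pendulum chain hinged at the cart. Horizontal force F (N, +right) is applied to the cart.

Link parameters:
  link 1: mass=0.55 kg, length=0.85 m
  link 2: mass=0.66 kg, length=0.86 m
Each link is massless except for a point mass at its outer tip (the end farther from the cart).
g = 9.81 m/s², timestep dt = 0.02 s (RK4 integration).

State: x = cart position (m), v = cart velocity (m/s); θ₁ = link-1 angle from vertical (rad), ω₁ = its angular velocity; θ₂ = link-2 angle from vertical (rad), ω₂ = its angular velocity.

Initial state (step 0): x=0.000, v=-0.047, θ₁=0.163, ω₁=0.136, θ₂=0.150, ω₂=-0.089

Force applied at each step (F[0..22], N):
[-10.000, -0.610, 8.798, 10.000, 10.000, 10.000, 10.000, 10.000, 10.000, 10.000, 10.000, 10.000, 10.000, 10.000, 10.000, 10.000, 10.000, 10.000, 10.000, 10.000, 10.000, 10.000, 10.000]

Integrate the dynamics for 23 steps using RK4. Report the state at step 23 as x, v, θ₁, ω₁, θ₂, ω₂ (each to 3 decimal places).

Answer: x=0.526, v=3.128, θ₁=-0.088, ω₁=-2.364, θ₂=-0.081, ω₂=-0.905

Derivation:
apply F[0]=-10.000 → step 1: x=-0.003, v=-0.280, θ₁=0.169, ω₁=0.448, θ₂=0.148, ω₂=-0.095
apply F[1]=-0.610 → step 2: x=-0.009, v=-0.330, θ₁=0.179, ω₁=0.553, θ₂=0.146, ω₂=-0.108
apply F[2]=+8.798 → step 3: x=-0.015, v=-0.200, θ₁=0.189, ω₁=0.456, θ₂=0.144, ω₂=-0.129
apply F[3]=+10.000 → step 4: x=-0.017, v=-0.049, θ₁=0.197, ω₁=0.341, θ₂=0.141, ω₂=-0.157
apply F[4]=+10.000 → step 5: x=-0.017, v=0.100, θ₁=0.203, ω₁=0.234, θ₂=0.137, ω₂=-0.191
apply F[5]=+10.000 → step 6: x=-0.013, v=0.247, θ₁=0.206, ω₁=0.133, θ₂=0.133, ω₂=-0.230
apply F[6]=+10.000 → step 7: x=-0.007, v=0.394, θ₁=0.208, ω₁=0.035, θ₂=0.128, ω₂=-0.273
apply F[7]=+10.000 → step 8: x=0.003, v=0.541, θ₁=0.208, ω₁=-0.061, θ₂=0.122, ω₂=-0.319
apply F[8]=+10.000 → step 9: x=0.015, v=0.688, θ₁=0.206, ω₁=-0.156, θ₂=0.115, ω₂=-0.368
apply F[9]=+10.000 → step 10: x=0.030, v=0.836, θ₁=0.201, ω₁=-0.252, θ₂=0.108, ω₂=-0.419
apply F[10]=+10.000 → step 11: x=0.048, v=0.986, θ₁=0.195, ω₁=-0.351, θ₂=0.099, ω₂=-0.472
apply F[11]=+10.000 → step 12: x=0.070, v=1.138, θ₁=0.187, ω₁=-0.453, θ₂=0.089, ω₂=-0.526
apply F[12]=+10.000 → step 13: x=0.094, v=1.293, θ₁=0.177, ω₁=-0.562, θ₂=0.078, ω₂=-0.579
apply F[13]=+10.000 → step 14: x=0.121, v=1.452, θ₁=0.165, ω₁=-0.678, θ₂=0.066, ω₂=-0.632
apply F[14]=+10.000 → step 15: x=0.152, v=1.615, θ₁=0.150, ω₁=-0.803, θ₂=0.052, ω₂=-0.683
apply F[15]=+10.000 → step 16: x=0.186, v=1.783, θ₁=0.133, ω₁=-0.940, θ₂=0.038, ω₂=-0.732
apply F[16]=+10.000 → step 17: x=0.223, v=1.956, θ₁=0.112, ω₁=-1.090, θ₂=0.023, ω₂=-0.777
apply F[17]=+10.000 → step 18: x=0.264, v=2.135, θ₁=0.089, ω₁=-1.255, θ₂=0.007, ω₂=-0.817
apply F[18]=+10.000 → step 19: x=0.309, v=2.322, θ₁=0.062, ω₁=-1.438, θ₂=-0.009, ω₂=-0.851
apply F[19]=+10.000 → step 20: x=0.357, v=2.515, θ₁=0.031, ω₁=-1.640, θ₂=-0.027, ω₂=-0.877
apply F[20]=+10.000 → step 21: x=0.409, v=2.714, θ₁=-0.004, ω₁=-1.862, θ₂=-0.045, ω₂=-0.894
apply F[21]=+10.000 → step 22: x=0.466, v=2.919, θ₁=-0.043, ω₁=-2.104, θ₂=-0.062, ω₂=-0.904
apply F[22]=+10.000 → step 23: x=0.526, v=3.128, θ₁=-0.088, ω₁=-2.364, θ₂=-0.081, ω₂=-0.905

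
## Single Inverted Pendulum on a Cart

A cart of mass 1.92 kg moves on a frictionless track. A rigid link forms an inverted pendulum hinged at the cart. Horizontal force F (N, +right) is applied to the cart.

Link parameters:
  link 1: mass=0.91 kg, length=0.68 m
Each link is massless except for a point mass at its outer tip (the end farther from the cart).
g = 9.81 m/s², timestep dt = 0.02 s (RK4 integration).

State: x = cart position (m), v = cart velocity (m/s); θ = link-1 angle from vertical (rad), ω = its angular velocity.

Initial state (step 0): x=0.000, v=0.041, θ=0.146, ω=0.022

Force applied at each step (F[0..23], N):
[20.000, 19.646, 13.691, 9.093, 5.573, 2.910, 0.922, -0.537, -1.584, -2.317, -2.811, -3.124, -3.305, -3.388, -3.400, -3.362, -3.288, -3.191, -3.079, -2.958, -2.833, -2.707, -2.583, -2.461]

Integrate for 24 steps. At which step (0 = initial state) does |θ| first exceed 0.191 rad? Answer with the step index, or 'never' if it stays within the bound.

apply F[0]=+20.000 → step 1: x=0.003, v=0.234, θ=0.144, ω=-0.217
apply F[1]=+19.646 → step 2: x=0.009, v=0.424, θ=0.137, ω=-0.453
apply F[2]=+13.691 → step 3: x=0.019, v=0.554, θ=0.127, ω=-0.604
apply F[3]=+9.093 → step 4: x=0.031, v=0.637, θ=0.114, ω=-0.691
apply F[4]=+5.573 → step 5: x=0.044, v=0.685, θ=0.100, ω=-0.731
apply F[5]=+2.910 → step 6: x=0.058, v=0.707, θ=0.085, ω=-0.737
apply F[6]=+0.922 → step 7: x=0.072, v=0.710, θ=0.070, ω=-0.718
apply F[7]=-0.537 → step 8: x=0.086, v=0.699, θ=0.056, ω=-0.683
apply F[8]=-1.584 → step 9: x=0.100, v=0.678, θ=0.043, ω=-0.638
apply F[9]=-2.317 → step 10: x=0.113, v=0.650, θ=0.031, ω=-0.587
apply F[10]=-2.811 → step 11: x=0.126, v=0.619, θ=0.020, ω=-0.534
apply F[11]=-3.124 → step 12: x=0.138, v=0.585, θ=0.010, ω=-0.480
apply F[12]=-3.305 → step 13: x=0.150, v=0.550, θ=0.001, ω=-0.427
apply F[13]=-3.388 → step 14: x=0.160, v=0.515, θ=-0.007, ω=-0.376
apply F[14]=-3.400 → step 15: x=0.170, v=0.481, θ=-0.014, ω=-0.329
apply F[15]=-3.362 → step 16: x=0.179, v=0.447, θ=-0.021, ω=-0.285
apply F[16]=-3.288 → step 17: x=0.188, v=0.415, θ=-0.026, ω=-0.245
apply F[17]=-3.191 → step 18: x=0.196, v=0.385, θ=-0.030, ω=-0.208
apply F[18]=-3.079 → step 19: x=0.203, v=0.356, θ=-0.034, ω=-0.174
apply F[19]=-2.958 → step 20: x=0.210, v=0.328, θ=-0.037, ω=-0.144
apply F[20]=-2.833 → step 21: x=0.217, v=0.302, θ=-0.040, ω=-0.117
apply F[21]=-2.707 → step 22: x=0.222, v=0.278, θ=-0.042, ω=-0.094
apply F[22]=-2.583 → step 23: x=0.228, v=0.255, θ=-0.044, ω=-0.072
apply F[23]=-2.461 → step 24: x=0.233, v=0.233, θ=-0.045, ω=-0.054
max |θ| = 0.146 ≤ 0.191 over all 25 states.

Answer: never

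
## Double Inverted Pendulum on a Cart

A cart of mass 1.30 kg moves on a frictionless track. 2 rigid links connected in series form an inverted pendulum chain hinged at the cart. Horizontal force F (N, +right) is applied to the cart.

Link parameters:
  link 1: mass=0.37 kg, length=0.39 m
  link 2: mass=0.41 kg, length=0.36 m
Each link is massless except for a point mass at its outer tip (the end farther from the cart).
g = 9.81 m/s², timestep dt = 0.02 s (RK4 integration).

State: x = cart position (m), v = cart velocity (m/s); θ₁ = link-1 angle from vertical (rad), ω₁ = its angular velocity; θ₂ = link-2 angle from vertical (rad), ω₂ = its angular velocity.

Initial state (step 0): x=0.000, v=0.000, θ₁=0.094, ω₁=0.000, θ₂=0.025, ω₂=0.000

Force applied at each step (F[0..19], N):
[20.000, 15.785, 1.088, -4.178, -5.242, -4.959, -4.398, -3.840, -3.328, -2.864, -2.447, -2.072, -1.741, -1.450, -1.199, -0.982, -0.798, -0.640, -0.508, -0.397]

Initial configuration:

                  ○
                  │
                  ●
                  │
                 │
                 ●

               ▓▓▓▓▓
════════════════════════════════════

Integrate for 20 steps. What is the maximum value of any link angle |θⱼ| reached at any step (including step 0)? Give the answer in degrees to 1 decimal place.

Answer: 5.4°

Derivation:
apply F[0]=+20.000 → step 1: x=0.003, v=0.296, θ₁=0.087, ω₁=-0.667, θ₂=0.024, ω₂=-0.086
apply F[1]=+15.785 → step 2: x=0.011, v=0.529, θ₁=0.069, ω₁=-1.190, θ₂=0.022, ω₂=-0.154
apply F[2]=+1.088 → step 3: x=0.022, v=0.539, θ₁=0.045, ω₁=-1.169, θ₂=0.018, ω₂=-0.194
apply F[3]=-4.178 → step 4: x=0.032, v=0.471, θ₁=0.024, ω₁=-0.967, θ₂=0.014, ω₂=-0.214
apply F[4]=-5.242 → step 5: x=0.041, v=0.389, θ₁=0.007, ω₁=-0.747, θ₂=0.010, ω₂=-0.217
apply F[5]=-4.959 → step 6: x=0.048, v=0.312, θ₁=-0.006, ω₁=-0.555, θ₂=0.005, ω₂=-0.209
apply F[6]=-4.398 → step 7: x=0.053, v=0.246, θ₁=-0.016, ω₁=-0.399, θ₂=0.001, ω₂=-0.192
apply F[7]=-3.840 → step 8: x=0.057, v=0.189, θ₁=-0.022, ω₁=-0.273, θ₂=-0.002, ω₂=-0.171
apply F[8]=-3.328 → step 9: x=0.061, v=0.141, θ₁=-0.027, ω₁=-0.174, θ₂=-0.005, ω₂=-0.147
apply F[9]=-2.864 → step 10: x=0.063, v=0.100, θ₁=-0.030, ω₁=-0.096, θ₂=-0.008, ω₂=-0.122
apply F[10]=-2.447 → step 11: x=0.065, v=0.066, θ₁=-0.031, ω₁=-0.035, θ₂=-0.010, ω₂=-0.098
apply F[11]=-2.072 → step 12: x=0.066, v=0.038, θ₁=-0.031, ω₁=0.010, θ₂=-0.012, ω₂=-0.075
apply F[12]=-1.741 → step 13: x=0.066, v=0.015, θ₁=-0.031, ω₁=0.044, θ₂=-0.013, ω₂=-0.054
apply F[13]=-1.450 → step 14: x=0.067, v=-0.004, θ₁=-0.029, ω₁=0.068, θ₂=-0.014, ω₂=-0.035
apply F[14]=-1.199 → step 15: x=0.066, v=-0.019, θ₁=-0.028, ω₁=0.084, θ₂=-0.015, ω₂=-0.018
apply F[15]=-0.982 → step 16: x=0.066, v=-0.031, θ₁=-0.026, ω₁=0.094, θ₂=-0.015, ω₂=-0.004
apply F[16]=-0.798 → step 17: x=0.065, v=-0.040, θ₁=-0.024, ω₁=0.099, θ₂=-0.015, ω₂=0.007
apply F[17]=-0.640 → step 18: x=0.064, v=-0.047, θ₁=-0.022, ω₁=0.101, θ₂=-0.015, ω₂=0.017
apply F[18]=-0.508 → step 19: x=0.063, v=-0.053, θ₁=-0.020, ω₁=0.100, θ₂=-0.014, ω₂=0.025
apply F[19]=-0.397 → step 20: x=0.062, v=-0.057, θ₁=-0.018, ω₁=0.098, θ₂=-0.014, ω₂=0.031
Max |angle| over trajectory = 0.094 rad = 5.4°.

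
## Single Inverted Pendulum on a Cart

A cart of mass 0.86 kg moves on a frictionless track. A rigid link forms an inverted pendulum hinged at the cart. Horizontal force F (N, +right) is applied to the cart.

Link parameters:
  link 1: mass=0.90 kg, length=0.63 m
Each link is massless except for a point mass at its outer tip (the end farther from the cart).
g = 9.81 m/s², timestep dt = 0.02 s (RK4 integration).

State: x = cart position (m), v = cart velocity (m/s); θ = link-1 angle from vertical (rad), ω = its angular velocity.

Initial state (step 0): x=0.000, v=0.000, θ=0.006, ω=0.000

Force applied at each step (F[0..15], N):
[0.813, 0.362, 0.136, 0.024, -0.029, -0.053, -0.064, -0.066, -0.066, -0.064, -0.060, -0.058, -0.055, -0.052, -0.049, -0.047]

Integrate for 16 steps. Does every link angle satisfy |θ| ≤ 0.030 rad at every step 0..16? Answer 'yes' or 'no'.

Answer: yes

Derivation:
apply F[0]=+0.813 → step 1: x=0.000, v=0.018, θ=0.006, ω=-0.026
apply F[1]=+0.362 → step 2: x=0.001, v=0.025, θ=0.005, ω=-0.036
apply F[2]=+0.136 → step 3: x=0.001, v=0.027, θ=0.004, ω=-0.038
apply F[3]=+0.024 → step 4: x=0.002, v=0.027, θ=0.004, ω=-0.036
apply F[4]=-0.029 → step 5: x=0.002, v=0.026, θ=0.003, ω=-0.033
apply F[5]=-0.053 → step 6: x=0.003, v=0.024, θ=0.002, ω=-0.030
apply F[6]=-0.064 → step 7: x=0.003, v=0.022, θ=0.002, ω=-0.026
apply F[7]=-0.066 → step 8: x=0.004, v=0.020, θ=0.001, ω=-0.023
apply F[8]=-0.066 → step 9: x=0.004, v=0.018, θ=0.001, ω=-0.020
apply F[9]=-0.064 → step 10: x=0.004, v=0.017, θ=0.000, ω=-0.017
apply F[10]=-0.060 → step 11: x=0.005, v=0.015, θ=0.000, ω=-0.014
apply F[11]=-0.058 → step 12: x=0.005, v=0.014, θ=-0.000, ω=-0.012
apply F[12]=-0.055 → step 13: x=0.005, v=0.013, θ=-0.000, ω=-0.010
apply F[13]=-0.052 → step 14: x=0.005, v=0.012, θ=-0.001, ω=-0.009
apply F[14]=-0.049 → step 15: x=0.006, v=0.011, θ=-0.001, ω=-0.007
apply F[15]=-0.047 → step 16: x=0.006, v=0.010, θ=-0.001, ω=-0.006
Max |angle| over trajectory = 0.006 rad; bound = 0.030 → within bound.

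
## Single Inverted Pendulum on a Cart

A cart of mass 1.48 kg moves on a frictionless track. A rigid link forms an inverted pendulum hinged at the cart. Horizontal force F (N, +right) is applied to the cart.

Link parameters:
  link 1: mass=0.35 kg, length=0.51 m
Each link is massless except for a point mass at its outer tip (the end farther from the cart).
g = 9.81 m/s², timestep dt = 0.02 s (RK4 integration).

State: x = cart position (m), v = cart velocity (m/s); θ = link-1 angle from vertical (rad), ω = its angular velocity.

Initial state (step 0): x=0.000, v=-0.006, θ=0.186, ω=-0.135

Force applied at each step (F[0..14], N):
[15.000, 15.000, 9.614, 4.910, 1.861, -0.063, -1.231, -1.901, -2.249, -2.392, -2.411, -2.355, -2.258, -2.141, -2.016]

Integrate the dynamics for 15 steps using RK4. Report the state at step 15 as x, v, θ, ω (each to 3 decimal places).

Answer: x=0.130, v=0.307, θ=-0.009, ω=-0.279

Derivation:
apply F[0]=+15.000 → step 1: x=0.002, v=0.187, θ=0.180, ω=-0.437
apply F[1]=+15.000 → step 2: x=0.007, v=0.380, θ=0.169, ω=-0.743
apply F[2]=+9.614 → step 3: x=0.016, v=0.503, θ=0.152, ω=-0.918
apply F[3]=+4.910 → step 4: x=0.027, v=0.562, θ=0.133, ω=-0.980
apply F[4]=+1.861 → step 5: x=0.038, v=0.582, θ=0.113, ω=-0.971
apply F[5]=-0.063 → step 6: x=0.050, v=0.577, θ=0.095, ω=-0.920
apply F[6]=-1.231 → step 7: x=0.061, v=0.556, θ=0.077, ω=-0.848
apply F[7]=-1.901 → step 8: x=0.072, v=0.528, θ=0.061, ω=-0.765
apply F[8]=-2.249 → step 9: x=0.082, v=0.495, θ=0.046, ω=-0.680
apply F[9]=-2.392 → step 10: x=0.092, v=0.461, θ=0.034, ω=-0.598
apply F[10]=-2.411 → step 11: x=0.101, v=0.427, θ=0.022, ω=-0.521
apply F[11]=-2.355 → step 12: x=0.109, v=0.394, θ=0.013, ω=-0.451
apply F[12]=-2.258 → step 13: x=0.117, v=0.363, θ=0.004, ω=-0.387
apply F[13]=-2.141 → step 14: x=0.124, v=0.334, θ=-0.003, ω=-0.330
apply F[14]=-2.016 → step 15: x=0.130, v=0.307, θ=-0.009, ω=-0.279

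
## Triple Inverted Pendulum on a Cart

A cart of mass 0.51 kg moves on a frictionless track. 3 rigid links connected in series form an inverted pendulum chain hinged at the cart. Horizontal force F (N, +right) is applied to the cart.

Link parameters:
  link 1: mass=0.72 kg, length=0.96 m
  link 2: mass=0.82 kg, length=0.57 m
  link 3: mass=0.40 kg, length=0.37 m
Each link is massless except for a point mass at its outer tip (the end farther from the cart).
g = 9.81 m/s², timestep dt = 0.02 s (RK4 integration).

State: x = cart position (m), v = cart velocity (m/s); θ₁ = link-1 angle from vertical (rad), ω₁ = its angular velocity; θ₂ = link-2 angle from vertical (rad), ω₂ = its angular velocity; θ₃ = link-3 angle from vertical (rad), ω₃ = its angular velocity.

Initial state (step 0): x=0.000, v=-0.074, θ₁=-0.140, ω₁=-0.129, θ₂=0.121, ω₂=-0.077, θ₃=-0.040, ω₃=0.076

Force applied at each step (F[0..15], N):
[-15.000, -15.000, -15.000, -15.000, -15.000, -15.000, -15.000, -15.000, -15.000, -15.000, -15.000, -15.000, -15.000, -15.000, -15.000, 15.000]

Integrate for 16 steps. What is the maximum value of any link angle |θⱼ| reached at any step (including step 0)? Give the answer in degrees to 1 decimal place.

apply F[0]=-15.000 → step 1: x=-0.006, v=-0.539, θ₁=-0.139, ω₁=0.221, θ₂=0.123, ω₂=0.235, θ₃=-0.040, ω₃=-0.067
apply F[1]=-15.000 → step 2: x=-0.022, v=-1.011, θ₁=-0.131, ω₁=0.581, θ₂=0.130, ω₂=0.543, θ₃=-0.043, ω₃=-0.212
apply F[2]=-15.000 → step 3: x=-0.047, v=-1.499, θ₁=-0.116, ω₁=0.968, θ₂=0.144, ω₂=0.834, θ₃=-0.048, ω₃=-0.360
apply F[3]=-15.000 → step 4: x=-0.082, v=-2.011, θ₁=-0.092, ω₁=1.396, θ₂=0.164, ω₂=1.096, θ₃=-0.057, ω₃=-0.507
apply F[4]=-15.000 → step 5: x=-0.127, v=-2.553, θ₁=-0.059, ω₁=1.880, θ₂=0.188, ω₂=1.307, θ₃=-0.069, ω₃=-0.643
apply F[5]=-15.000 → step 6: x=-0.184, v=-3.125, θ₁=-0.016, ω₁=2.430, θ₂=0.215, ω₂=1.443, θ₃=-0.083, ω₃=-0.741
apply F[6]=-15.000 → step 7: x=-0.252, v=-3.713, θ₁=0.038, ω₁=3.037, θ₂=0.245, ω₂=1.476, θ₃=-0.098, ω₃=-0.762
apply F[7]=-15.000 → step 8: x=-0.332, v=-4.281, θ₁=0.105, ω₁=3.665, θ₂=0.274, ω₂=1.394, θ₃=-0.112, ω₃=-0.652
apply F[8]=-15.000 → step 9: x=-0.423, v=-4.770, θ₁=0.184, ω₁=4.243, θ₂=0.300, ω₂=1.222, θ₃=-0.123, ω₃=-0.372
apply F[9]=-15.000 → step 10: x=-0.522, v=-5.127, θ₁=0.274, ω₁=4.690, θ₂=0.322, ω₂=1.034, θ₃=-0.126, ω₃=0.074
apply F[10]=-15.000 → step 11: x=-0.627, v=-5.334, θ₁=0.371, ω₁=4.964, θ₂=0.342, ω₂=0.915, θ₃=-0.119, ω₃=0.622
apply F[11]=-15.000 → step 12: x=-0.735, v=-5.416, θ₁=0.472, ω₁=5.087, θ₂=0.360, ω₂=0.912, θ₃=-0.101, ω₃=1.191
apply F[12]=-15.000 → step 13: x=-0.843, v=-5.418, θ₁=0.574, ω₁=5.109, θ₂=0.379, ω₂=1.029, θ₃=-0.072, ω₃=1.724
apply F[13]=-15.000 → step 14: x=-0.951, v=-5.372, θ₁=0.676, ω₁=5.077, θ₂=0.402, ω₂=1.244, θ₃=-0.032, ω₃=2.201
apply F[14]=-15.000 → step 15: x=-1.058, v=-5.300, θ₁=0.777, ω₁=5.020, θ₂=0.429, ω₂=1.530, θ₃=0.016, ω₃=2.622
apply F[15]=+15.000 → step 16: x=-1.159, v=-4.779, θ₁=0.875, ω₁=4.806, θ₂=0.459, ω₂=1.478, θ₃=0.068, ω₃=2.612
Max |angle| over trajectory = 0.875 rad = 50.1°.

Answer: 50.1°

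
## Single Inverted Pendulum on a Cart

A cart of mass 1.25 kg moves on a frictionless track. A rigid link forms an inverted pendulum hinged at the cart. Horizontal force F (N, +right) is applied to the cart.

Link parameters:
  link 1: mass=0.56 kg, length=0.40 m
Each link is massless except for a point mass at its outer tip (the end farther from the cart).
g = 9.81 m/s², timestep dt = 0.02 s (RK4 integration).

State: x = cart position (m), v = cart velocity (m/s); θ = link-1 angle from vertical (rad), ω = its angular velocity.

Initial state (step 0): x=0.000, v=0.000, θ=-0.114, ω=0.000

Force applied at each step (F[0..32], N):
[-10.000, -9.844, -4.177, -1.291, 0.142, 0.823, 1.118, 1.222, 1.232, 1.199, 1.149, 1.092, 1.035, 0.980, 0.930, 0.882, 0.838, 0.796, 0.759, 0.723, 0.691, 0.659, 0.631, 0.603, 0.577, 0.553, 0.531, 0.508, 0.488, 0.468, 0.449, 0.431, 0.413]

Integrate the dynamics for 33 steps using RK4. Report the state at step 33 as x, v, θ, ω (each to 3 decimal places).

apply F[0]=-10.000 → step 1: x=-0.001, v=-0.149, θ=-0.111, ω=0.316
apply F[1]=-9.844 → step 2: x=-0.006, v=-0.297, θ=-0.101, ω=0.630
apply F[2]=-4.177 → step 3: x=-0.012, v=-0.355, θ=-0.088, ω=0.729
apply F[3]=-1.291 → step 4: x=-0.020, v=-0.369, θ=-0.073, ω=0.724
apply F[4]=+0.142 → step 5: x=-0.027, v=-0.361, θ=-0.059, ω=0.672
apply F[5]=+0.823 → step 6: x=-0.034, v=-0.343, θ=-0.047, ω=0.602
apply F[6]=+1.118 → step 7: x=-0.041, v=-0.322, θ=-0.035, ω=0.528
apply F[7]=+1.222 → step 8: x=-0.047, v=-0.300, θ=-0.026, ω=0.458
apply F[8]=+1.232 → step 9: x=-0.053, v=-0.278, θ=-0.017, ω=0.393
apply F[9]=+1.199 → step 10: x=-0.058, v=-0.258, θ=-0.010, ω=0.336
apply F[10]=+1.149 → step 11: x=-0.063, v=-0.239, θ=-0.004, ω=0.285
apply F[11]=+1.092 → step 12: x=-0.068, v=-0.221, θ=0.002, ω=0.241
apply F[12]=+1.035 → step 13: x=-0.072, v=-0.205, θ=0.006, ω=0.203
apply F[13]=+0.980 → step 14: x=-0.076, v=-0.190, θ=0.010, ω=0.169
apply F[14]=+0.930 → step 15: x=-0.080, v=-0.176, θ=0.013, ω=0.140
apply F[15]=+0.882 → step 16: x=-0.083, v=-0.163, θ=0.016, ω=0.115
apply F[16]=+0.838 → step 17: x=-0.086, v=-0.152, θ=0.018, ω=0.093
apply F[17]=+0.796 → step 18: x=-0.089, v=-0.140, θ=0.019, ω=0.075
apply F[18]=+0.759 → step 19: x=-0.092, v=-0.130, θ=0.021, ω=0.058
apply F[19]=+0.723 → step 20: x=-0.094, v=-0.120, θ=0.022, ω=0.045
apply F[20]=+0.691 → step 21: x=-0.097, v=-0.111, θ=0.022, ω=0.033
apply F[21]=+0.659 → step 22: x=-0.099, v=-0.103, θ=0.023, ω=0.022
apply F[22]=+0.631 → step 23: x=-0.101, v=-0.095, θ=0.023, ω=0.014
apply F[23]=+0.603 → step 24: x=-0.102, v=-0.087, θ=0.024, ω=0.006
apply F[24]=+0.577 → step 25: x=-0.104, v=-0.080, θ=0.024, ω=-0.000
apply F[25]=+0.553 → step 26: x=-0.106, v=-0.073, θ=0.024, ω=-0.006
apply F[26]=+0.531 → step 27: x=-0.107, v=-0.067, θ=0.023, ω=-0.010
apply F[27]=+0.508 → step 28: x=-0.108, v=-0.061, θ=0.023, ω=-0.014
apply F[28]=+0.488 → step 29: x=-0.109, v=-0.055, θ=0.023, ω=-0.017
apply F[29]=+0.468 → step 30: x=-0.111, v=-0.049, θ=0.022, ω=-0.020
apply F[30]=+0.449 → step 31: x=-0.111, v=-0.044, θ=0.022, ω=-0.022
apply F[31]=+0.431 → step 32: x=-0.112, v=-0.039, θ=0.022, ω=-0.024
apply F[32]=+0.413 → step 33: x=-0.113, v=-0.034, θ=0.021, ω=-0.025

Answer: x=-0.113, v=-0.034, θ=0.021, ω=-0.025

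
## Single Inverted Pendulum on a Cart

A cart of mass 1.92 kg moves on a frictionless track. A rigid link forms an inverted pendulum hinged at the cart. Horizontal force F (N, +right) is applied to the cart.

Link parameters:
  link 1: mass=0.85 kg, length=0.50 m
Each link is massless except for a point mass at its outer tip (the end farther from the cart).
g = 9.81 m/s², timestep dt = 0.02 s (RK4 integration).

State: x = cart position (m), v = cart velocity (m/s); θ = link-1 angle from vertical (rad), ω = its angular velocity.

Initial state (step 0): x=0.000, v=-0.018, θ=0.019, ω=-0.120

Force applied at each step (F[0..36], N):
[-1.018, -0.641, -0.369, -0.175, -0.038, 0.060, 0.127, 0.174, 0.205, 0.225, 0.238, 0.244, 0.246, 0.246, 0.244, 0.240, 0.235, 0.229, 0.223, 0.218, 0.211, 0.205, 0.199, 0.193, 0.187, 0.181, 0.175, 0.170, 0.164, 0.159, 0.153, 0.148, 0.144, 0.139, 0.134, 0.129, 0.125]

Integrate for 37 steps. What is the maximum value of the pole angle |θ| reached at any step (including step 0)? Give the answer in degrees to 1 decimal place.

Answer: 1.1°

Derivation:
apply F[0]=-1.018 → step 1: x=-0.000, v=-0.030, θ=0.017, ω=-0.089
apply F[1]=-0.641 → step 2: x=-0.001, v=-0.038, θ=0.015, ω=-0.066
apply F[2]=-0.369 → step 3: x=-0.002, v=-0.043, θ=0.014, ω=-0.050
apply F[3]=-0.175 → step 4: x=-0.003, v=-0.046, θ=0.013, ω=-0.039
apply F[4]=-0.038 → step 5: x=-0.004, v=-0.048, θ=0.013, ω=-0.031
apply F[5]=+0.060 → step 6: x=-0.005, v=-0.048, θ=0.012, ω=-0.025
apply F[6]=+0.127 → step 7: x=-0.006, v=-0.048, θ=0.012, ω=-0.021
apply F[7]=+0.174 → step 8: x=-0.007, v=-0.047, θ=0.011, ω=-0.018
apply F[8]=+0.205 → step 9: x=-0.008, v=-0.046, θ=0.011, ω=-0.016
apply F[9]=+0.225 → step 10: x=-0.009, v=-0.045, θ=0.011, ω=-0.015
apply F[10]=+0.238 → step 11: x=-0.009, v=-0.043, θ=0.010, ω=-0.014
apply F[11]=+0.244 → step 12: x=-0.010, v=-0.041, θ=0.010, ω=-0.013
apply F[12]=+0.246 → step 13: x=-0.011, v=-0.040, θ=0.010, ω=-0.013
apply F[13]=+0.246 → step 14: x=-0.012, v=-0.038, θ=0.010, ω=-0.012
apply F[14]=+0.244 → step 15: x=-0.013, v=-0.036, θ=0.009, ω=-0.012
apply F[15]=+0.240 → step 16: x=-0.013, v=-0.035, θ=0.009, ω=-0.012
apply F[16]=+0.235 → step 17: x=-0.014, v=-0.033, θ=0.009, ω=-0.012
apply F[17]=+0.229 → step 18: x=-0.015, v=-0.031, θ=0.009, ω=-0.011
apply F[18]=+0.223 → step 19: x=-0.015, v=-0.030, θ=0.008, ω=-0.011
apply F[19]=+0.218 → step 20: x=-0.016, v=-0.028, θ=0.008, ω=-0.011
apply F[20]=+0.211 → step 21: x=-0.016, v=-0.027, θ=0.008, ω=-0.011
apply F[21]=+0.205 → step 22: x=-0.017, v=-0.025, θ=0.008, ω=-0.011
apply F[22]=+0.199 → step 23: x=-0.017, v=-0.024, θ=0.007, ω=-0.011
apply F[23]=+0.193 → step 24: x=-0.018, v=-0.022, θ=0.007, ω=-0.011
apply F[24]=+0.187 → step 25: x=-0.018, v=-0.021, θ=0.007, ω=-0.010
apply F[25]=+0.181 → step 26: x=-0.019, v=-0.020, θ=0.007, ω=-0.010
apply F[26]=+0.175 → step 27: x=-0.019, v=-0.019, θ=0.007, ω=-0.010
apply F[27]=+0.170 → step 28: x=-0.019, v=-0.017, θ=0.006, ω=-0.010
apply F[28]=+0.164 → step 29: x=-0.020, v=-0.016, θ=0.006, ω=-0.010
apply F[29]=+0.159 → step 30: x=-0.020, v=-0.015, θ=0.006, ω=-0.009
apply F[30]=+0.153 → step 31: x=-0.020, v=-0.014, θ=0.006, ω=-0.009
apply F[31]=+0.148 → step 32: x=-0.021, v=-0.013, θ=0.006, ω=-0.009
apply F[32]=+0.144 → step 33: x=-0.021, v=-0.012, θ=0.006, ω=-0.009
apply F[33]=+0.139 → step 34: x=-0.021, v=-0.011, θ=0.005, ω=-0.009
apply F[34]=+0.134 → step 35: x=-0.021, v=-0.010, θ=0.005, ω=-0.008
apply F[35]=+0.129 → step 36: x=-0.021, v=-0.009, θ=0.005, ω=-0.008
apply F[36]=+0.125 → step 37: x=-0.022, v=-0.008, θ=0.005, ω=-0.008
Max |angle| over trajectory = 0.019 rad = 1.1°.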